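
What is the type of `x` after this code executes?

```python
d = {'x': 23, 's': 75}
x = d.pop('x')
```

dict.pop() returns the value

int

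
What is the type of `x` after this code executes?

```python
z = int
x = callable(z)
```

callable() returns bool

bool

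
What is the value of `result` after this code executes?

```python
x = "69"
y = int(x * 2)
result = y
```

x = '69'; y = 6969; result = 6969

6969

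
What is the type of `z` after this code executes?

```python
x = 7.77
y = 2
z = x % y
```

float % int = float

float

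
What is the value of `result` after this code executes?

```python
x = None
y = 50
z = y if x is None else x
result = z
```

x = None; y = 50; z = 50; result = 50

50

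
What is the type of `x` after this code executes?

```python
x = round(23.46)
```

round() with no decimal places returns int

int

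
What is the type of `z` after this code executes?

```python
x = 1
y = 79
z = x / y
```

int / int = float

float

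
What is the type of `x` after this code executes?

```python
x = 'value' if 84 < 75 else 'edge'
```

Both branches of conditional are str

str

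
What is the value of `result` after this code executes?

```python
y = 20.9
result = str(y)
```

y = 20.9; result = '20.9'

'20.9'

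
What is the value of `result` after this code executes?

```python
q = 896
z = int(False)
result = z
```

q = 896; z = 0; result = 0

0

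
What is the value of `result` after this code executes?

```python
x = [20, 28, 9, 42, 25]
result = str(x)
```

x = [20, 28, 9, 42, 25]; result = '[20, 28, 9, 42, 25]'

'[20, 28, 9, 42, 25]'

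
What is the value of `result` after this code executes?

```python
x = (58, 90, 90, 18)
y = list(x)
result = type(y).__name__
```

x is tuple; y is list; result = 'list'

'list'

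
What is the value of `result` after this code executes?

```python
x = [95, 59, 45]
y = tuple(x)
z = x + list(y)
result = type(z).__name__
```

x is list; y is tuple; z is list; result = 'list'

'list'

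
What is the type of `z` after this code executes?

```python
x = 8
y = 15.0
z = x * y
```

int * float = float

float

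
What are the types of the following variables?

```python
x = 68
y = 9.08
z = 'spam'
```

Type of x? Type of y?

x is assigned a bare integer (no decimal point), so it is an int; y is assigned a number with a decimal point, so it is a float

int, float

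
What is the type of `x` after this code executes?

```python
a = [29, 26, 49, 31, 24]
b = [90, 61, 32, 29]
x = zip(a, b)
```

zip() returns a zip object

zip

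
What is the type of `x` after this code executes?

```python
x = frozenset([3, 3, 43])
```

frozenset() returns frozenset

frozenset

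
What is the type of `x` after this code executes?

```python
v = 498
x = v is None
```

'is' comparison returns bool

bool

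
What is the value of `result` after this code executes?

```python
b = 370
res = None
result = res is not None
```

b = 370; res = None; result = False

False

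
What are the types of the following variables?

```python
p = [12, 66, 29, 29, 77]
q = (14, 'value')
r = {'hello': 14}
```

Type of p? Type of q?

p is assigned a list literal (square brackets); q is assigned a tuple (parenthesized, comma-separated values)

list, tuple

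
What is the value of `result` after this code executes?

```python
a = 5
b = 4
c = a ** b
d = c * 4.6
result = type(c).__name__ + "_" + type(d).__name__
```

a is int; b is int; c is int; d is float; result = 'int_float'

'int_float'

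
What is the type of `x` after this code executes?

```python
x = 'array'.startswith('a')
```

str.startswith() returns bool

bool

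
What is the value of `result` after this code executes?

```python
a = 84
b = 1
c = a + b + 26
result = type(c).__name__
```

a is int; b is int; c is int; result = 'int'

'int'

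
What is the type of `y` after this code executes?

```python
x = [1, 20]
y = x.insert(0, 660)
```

list.insert() returns None

NoneType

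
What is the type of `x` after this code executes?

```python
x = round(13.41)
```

round() with no decimal places returns int

int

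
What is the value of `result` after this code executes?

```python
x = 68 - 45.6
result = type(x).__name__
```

x is float; result = 'float'

'float'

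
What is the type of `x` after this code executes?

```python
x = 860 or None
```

'or' returns first truthy value

int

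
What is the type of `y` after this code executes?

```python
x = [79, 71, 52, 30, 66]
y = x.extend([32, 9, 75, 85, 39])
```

list.extend() returns None

NoneType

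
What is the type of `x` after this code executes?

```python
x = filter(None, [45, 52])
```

filter() returns a filter object

filter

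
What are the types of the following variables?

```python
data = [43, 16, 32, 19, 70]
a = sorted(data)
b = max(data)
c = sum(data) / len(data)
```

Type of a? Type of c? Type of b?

sorted() returns list; int / int = float; max of ints returns int

list, float, int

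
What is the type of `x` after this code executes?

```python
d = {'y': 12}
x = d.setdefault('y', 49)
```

dict.setdefault() returns the (existing or default) value

int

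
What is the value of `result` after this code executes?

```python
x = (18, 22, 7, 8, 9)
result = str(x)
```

x = (18, 22, 7, 8, 9); result = '(18, 22, 7, 8, 9)'

'(18, 22, 7, 8, 9)'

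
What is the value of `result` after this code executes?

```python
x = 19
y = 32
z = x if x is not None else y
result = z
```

x = 19; y = 32; z = 19; result = 19

19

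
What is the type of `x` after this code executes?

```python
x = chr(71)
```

chr() returns str (single char)

str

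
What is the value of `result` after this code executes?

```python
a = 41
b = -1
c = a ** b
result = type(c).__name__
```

a is int; b is int; c is float; result = 'float'

'float'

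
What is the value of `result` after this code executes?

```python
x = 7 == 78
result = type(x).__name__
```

x is bool; result = 'bool'

'bool'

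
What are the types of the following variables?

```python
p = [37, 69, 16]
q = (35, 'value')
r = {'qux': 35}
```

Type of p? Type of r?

p is assigned a list literal (square brackets); r is assigned a dict literal ({key: value})

list, dict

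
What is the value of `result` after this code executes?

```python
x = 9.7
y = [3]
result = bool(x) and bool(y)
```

x = 9.7; y = [3]; result = True

True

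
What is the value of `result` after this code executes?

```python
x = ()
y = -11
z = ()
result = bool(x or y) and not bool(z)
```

x = (); y = -11; z = (); result = True

True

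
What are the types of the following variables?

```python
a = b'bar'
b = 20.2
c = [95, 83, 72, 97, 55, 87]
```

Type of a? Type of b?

a is assigned a bytes literal (b'...' prefix); b is assigned a number with a decimal point, so it is a float

bytes, float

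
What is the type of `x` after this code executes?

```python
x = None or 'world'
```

'or' with None returns the other truthy value (str)

str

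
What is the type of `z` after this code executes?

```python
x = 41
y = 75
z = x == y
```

Comparison returns bool

bool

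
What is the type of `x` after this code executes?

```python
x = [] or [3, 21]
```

'or' returns first truthy value (list)

list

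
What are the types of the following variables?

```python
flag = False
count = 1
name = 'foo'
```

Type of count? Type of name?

count is assigned a bare integer (no decimal point), so it is an int; name is assigned a quoted string literal, so it is a str

int, str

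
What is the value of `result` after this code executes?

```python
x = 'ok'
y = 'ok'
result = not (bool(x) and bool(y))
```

x = 'ok'; y = 'ok'; result = False

False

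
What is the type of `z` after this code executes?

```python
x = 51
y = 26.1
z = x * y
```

int * float = float

float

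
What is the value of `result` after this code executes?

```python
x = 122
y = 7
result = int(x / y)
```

x = 122; y = 7; result = 17

17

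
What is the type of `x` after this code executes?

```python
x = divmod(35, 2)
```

divmod() returns tuple of (quotient, remainder)

tuple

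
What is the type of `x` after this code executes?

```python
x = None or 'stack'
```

'or' with None returns the other truthy value (str)

str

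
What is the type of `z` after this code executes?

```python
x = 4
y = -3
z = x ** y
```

int ** negative = float

float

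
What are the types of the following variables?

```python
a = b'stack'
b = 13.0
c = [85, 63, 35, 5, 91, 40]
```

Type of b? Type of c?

b is assigned a number with a decimal point, so it is a float; c is assigned a list literal (square brackets)

float, list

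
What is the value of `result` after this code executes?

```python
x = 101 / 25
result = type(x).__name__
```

x is float; result = 'float'

'float'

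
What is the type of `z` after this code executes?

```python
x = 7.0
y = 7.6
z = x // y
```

float // float = float

float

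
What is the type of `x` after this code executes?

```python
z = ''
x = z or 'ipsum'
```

'or' returns first truthy value (str)

str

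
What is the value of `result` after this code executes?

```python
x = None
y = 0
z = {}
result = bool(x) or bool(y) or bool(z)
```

x = None; y = 0; z = {}; result = False

False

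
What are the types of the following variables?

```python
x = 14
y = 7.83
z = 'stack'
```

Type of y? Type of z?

y is assigned a number with a decimal point, so it is a float; z is assigned a quoted string literal, so it is a str

float, str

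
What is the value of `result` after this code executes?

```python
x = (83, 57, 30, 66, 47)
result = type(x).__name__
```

x is tuple; result = 'tuple'

'tuple'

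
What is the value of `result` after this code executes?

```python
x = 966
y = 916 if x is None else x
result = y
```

x = 966; y = 966; result = 966

966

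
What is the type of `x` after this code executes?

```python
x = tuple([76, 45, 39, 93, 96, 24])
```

tuple() constructor returns tuple

tuple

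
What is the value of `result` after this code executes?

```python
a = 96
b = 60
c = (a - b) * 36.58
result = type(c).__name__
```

a is int; b is int; c is float; result = 'float'

'float'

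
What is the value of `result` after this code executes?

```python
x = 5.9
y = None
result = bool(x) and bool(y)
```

x = 5.9; y = None; result = False

False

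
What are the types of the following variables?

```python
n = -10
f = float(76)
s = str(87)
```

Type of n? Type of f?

n is assigned a bare integer (no decimal point), so it is an int; f is assigned the result of calling float(), which returns a float

int, float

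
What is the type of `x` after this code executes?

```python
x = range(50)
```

range() returns a range object

range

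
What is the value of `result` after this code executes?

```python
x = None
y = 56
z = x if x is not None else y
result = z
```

x = None; y = 56; z = 56; result = 56

56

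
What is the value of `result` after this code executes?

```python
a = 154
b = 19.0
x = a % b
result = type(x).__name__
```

a is int; b is float; x is float; result = 'float'

'float'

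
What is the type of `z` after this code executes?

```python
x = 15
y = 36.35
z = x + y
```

int + float = float

float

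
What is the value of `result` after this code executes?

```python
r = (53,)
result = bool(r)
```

r = (53,); result = True

True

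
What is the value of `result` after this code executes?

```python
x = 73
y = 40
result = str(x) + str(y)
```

x = 73; y = 40; result = '7340'

'7340'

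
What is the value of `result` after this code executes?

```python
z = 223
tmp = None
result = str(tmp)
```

z = 223; tmp = None; result = 'None'

'None'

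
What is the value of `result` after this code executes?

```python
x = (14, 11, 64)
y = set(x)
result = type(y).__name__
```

x is tuple; y is set; result = 'set'

'set'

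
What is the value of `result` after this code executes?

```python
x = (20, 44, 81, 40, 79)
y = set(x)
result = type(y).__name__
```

x is tuple; y is set; result = 'set'

'set'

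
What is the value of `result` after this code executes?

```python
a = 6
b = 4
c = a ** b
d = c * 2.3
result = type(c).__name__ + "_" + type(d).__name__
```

a is int; b is int; c is int; d is float; result = 'int_float'

'int_float'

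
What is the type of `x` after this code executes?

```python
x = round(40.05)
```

round() with no decimal places returns int

int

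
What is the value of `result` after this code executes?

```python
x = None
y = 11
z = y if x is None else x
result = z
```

x = None; y = 11; z = 11; result = 11

11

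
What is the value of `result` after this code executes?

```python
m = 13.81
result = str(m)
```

m = 13.81; result = '13.81'

'13.81'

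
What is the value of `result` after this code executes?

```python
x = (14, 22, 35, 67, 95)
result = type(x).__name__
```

x is tuple; result = 'tuple'

'tuple'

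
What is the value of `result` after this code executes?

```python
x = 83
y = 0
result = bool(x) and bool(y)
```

x = 83; y = 0; result = False

False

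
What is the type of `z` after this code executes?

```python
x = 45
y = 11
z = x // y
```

int // int = int

int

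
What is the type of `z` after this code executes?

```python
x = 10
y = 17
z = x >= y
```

Comparison returns bool

bool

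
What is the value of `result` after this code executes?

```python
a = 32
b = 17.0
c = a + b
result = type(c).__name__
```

a is int; b is float; c is float; result = 'float'

'float'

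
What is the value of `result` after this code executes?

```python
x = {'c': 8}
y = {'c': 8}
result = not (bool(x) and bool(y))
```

x = {'c': 8}; y = {'c': 8}; result = False

False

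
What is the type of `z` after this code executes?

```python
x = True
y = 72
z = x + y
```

bool + int = int (bool is subclass of int)

int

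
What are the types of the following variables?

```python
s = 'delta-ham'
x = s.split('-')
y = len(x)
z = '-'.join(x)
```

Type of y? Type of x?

len() returns int; str.split() returns list

int, list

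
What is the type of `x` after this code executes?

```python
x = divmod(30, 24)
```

divmod() returns tuple of (quotient, remainder)

tuple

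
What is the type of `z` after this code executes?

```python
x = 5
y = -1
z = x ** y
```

int ** negative = float

float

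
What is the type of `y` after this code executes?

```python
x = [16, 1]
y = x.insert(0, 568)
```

list.insert() returns None

NoneType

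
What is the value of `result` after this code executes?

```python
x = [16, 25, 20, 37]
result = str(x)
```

x = [16, 25, 20, 37]; result = '[16, 25, 20, 37]'

'[16, 25, 20, 37]'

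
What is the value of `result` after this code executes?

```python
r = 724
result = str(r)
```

r = 724; result = '724'

'724'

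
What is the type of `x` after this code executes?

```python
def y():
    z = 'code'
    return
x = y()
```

Bare return returns None

NoneType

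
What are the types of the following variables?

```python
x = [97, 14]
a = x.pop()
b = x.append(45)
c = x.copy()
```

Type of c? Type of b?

copy() returns list; append() returns None

list, NoneType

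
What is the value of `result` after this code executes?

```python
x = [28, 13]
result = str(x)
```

x = [28, 13]; result = '[28, 13]'

'[28, 13]'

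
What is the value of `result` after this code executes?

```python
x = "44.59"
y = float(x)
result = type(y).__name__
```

x is str; y is float; result = 'float'

'float'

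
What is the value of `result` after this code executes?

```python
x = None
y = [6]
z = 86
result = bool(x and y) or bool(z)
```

x = None; y = [6]; z = 86; result = True

True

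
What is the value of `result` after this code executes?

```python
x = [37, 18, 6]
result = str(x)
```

x = [37, 18, 6]; result = '[37, 18, 6]'

'[37, 18, 6]'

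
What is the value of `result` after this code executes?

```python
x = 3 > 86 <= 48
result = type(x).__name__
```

x is bool; result = 'bool'

'bool'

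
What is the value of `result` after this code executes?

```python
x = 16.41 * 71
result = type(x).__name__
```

x is float; result = 'float'

'float'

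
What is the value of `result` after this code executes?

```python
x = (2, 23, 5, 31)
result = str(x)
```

x = (2, 23, 5, 31); result = '(2, 23, 5, 31)'

'(2, 23, 5, 31)'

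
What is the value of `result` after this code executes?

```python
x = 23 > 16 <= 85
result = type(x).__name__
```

x is bool; result = 'bool'

'bool'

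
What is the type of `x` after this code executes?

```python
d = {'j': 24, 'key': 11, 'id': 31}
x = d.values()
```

.values() returns dict_values view

dict_values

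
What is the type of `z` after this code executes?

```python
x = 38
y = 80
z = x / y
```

int / int = float

float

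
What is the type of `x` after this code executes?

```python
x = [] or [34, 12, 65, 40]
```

'or' returns first truthy value (list)

list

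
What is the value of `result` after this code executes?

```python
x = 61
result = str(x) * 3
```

x = 61; result = '616161'

'616161'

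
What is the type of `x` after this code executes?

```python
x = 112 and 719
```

'and' with truthy values returns last operand (int)

int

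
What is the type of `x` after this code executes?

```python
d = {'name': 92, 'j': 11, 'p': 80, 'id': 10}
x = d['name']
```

Accessing dict[str, int] with str key returns int

int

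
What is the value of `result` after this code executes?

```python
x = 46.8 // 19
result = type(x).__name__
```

x is float; result = 'float'

'float'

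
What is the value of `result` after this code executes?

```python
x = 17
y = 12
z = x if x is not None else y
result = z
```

x = 17; y = 12; z = 17; result = 17

17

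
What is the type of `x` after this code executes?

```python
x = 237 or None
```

'or' returns first truthy value

int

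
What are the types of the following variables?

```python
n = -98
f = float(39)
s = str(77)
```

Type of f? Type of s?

f is assigned the result of calling float(), which returns a float; s is assigned the result of calling str(), which returns a str

float, str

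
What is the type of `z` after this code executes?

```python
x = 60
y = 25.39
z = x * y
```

int * float = float

float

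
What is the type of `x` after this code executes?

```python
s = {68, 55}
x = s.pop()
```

Popping from set[int] returns int

int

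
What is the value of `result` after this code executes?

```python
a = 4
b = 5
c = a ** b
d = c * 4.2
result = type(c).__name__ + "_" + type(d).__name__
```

a is int; b is int; c is int; d is float; result = 'int_float'

'int_float'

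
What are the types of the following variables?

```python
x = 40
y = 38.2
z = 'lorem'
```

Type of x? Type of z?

x is assigned a bare integer (no decimal point), so it is an int; z is assigned a quoted string literal, so it is a str

int, str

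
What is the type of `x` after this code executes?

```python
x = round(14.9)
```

round() with no decimal places returns int

int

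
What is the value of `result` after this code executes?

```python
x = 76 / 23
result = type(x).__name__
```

x is float; result = 'float'

'float'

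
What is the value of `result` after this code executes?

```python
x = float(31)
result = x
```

x = 31.0; result = 31.0

31.0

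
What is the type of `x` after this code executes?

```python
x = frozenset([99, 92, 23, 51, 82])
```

frozenset() returns frozenset

frozenset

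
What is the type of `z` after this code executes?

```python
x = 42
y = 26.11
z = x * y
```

int * float = float

float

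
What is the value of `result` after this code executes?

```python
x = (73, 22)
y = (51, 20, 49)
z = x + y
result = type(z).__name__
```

x is tuple; y is tuple; z is tuple; result = 'tuple'

'tuple'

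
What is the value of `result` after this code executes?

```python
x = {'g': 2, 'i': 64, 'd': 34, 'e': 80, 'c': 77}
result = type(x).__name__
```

x is dict; result = 'dict'

'dict'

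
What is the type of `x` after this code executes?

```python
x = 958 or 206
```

'or' returns first truthy value (int)

int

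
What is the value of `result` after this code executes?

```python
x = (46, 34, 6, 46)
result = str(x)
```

x = (46, 34, 6, 46); result = '(46, 34, 6, 46)'

'(46, 34, 6, 46)'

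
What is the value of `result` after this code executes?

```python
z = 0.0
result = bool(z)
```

z = 0.0; result = False

False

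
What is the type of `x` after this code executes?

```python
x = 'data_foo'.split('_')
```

str.split() returns list

list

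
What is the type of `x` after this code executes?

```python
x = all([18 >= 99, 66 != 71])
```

all() returns bool

bool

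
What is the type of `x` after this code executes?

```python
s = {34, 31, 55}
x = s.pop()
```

Popping from set[int] returns int

int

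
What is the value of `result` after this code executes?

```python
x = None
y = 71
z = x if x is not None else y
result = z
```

x = None; y = 71; z = 71; result = 71

71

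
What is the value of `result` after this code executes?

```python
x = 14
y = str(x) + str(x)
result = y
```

x = 14; y = '1414'; result = '1414'

'1414'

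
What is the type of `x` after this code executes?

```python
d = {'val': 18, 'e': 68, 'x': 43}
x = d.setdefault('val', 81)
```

dict.setdefault() returns the (existing or default) value

int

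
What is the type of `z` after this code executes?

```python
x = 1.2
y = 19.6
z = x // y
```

float // float = float

float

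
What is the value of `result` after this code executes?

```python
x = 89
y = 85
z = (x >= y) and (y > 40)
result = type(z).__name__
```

x is int; y is int; z is bool; result = 'bool'

'bool'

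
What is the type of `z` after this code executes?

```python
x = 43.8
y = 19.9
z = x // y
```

float // float = float

float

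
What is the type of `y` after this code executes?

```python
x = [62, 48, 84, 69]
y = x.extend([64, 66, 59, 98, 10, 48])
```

list.extend() returns None

NoneType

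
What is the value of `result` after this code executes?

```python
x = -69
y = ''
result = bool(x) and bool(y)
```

x = -69; y = ''; result = False

False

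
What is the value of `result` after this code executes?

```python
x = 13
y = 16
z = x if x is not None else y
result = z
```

x = 13; y = 16; z = 13; result = 13

13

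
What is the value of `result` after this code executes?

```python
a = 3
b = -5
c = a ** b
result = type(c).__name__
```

a is int; b is int; c is float; result = 'float'

'float'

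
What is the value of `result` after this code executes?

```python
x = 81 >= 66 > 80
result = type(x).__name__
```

x is bool; result = 'bool'

'bool'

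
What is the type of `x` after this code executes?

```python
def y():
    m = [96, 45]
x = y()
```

Function without return returns None

NoneType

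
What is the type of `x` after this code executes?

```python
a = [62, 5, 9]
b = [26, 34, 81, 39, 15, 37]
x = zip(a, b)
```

zip() returns a zip object

zip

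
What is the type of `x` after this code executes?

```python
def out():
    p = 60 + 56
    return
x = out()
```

Bare return returns None

NoneType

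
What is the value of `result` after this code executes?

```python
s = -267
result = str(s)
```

s = -267; result = '-267'

'-267'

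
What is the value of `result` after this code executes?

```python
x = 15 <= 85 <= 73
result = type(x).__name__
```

x is bool; result = 'bool'

'bool'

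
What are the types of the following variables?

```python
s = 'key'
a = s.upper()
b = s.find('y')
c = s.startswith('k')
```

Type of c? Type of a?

startswith() returns bool; upper() returns str

bool, str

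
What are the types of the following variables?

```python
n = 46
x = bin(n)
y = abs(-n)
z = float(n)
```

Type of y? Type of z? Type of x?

abs() of int returns int; float() returns float; bin() returns str

int, float, str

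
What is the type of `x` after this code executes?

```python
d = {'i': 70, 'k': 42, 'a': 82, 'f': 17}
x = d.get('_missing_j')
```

dict.get() returns None when key not found

NoneType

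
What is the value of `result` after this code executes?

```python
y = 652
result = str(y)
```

y = 652; result = '652'

'652'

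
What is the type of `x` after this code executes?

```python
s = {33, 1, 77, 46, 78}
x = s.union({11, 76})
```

set.union() returns a new set

set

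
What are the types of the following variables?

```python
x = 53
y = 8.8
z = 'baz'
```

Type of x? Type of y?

x is assigned a bare integer (no decimal point), so it is an int; y is assigned a number with a decimal point, so it is a float

int, float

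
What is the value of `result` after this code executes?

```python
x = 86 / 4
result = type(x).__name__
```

x is float; result = 'float'

'float'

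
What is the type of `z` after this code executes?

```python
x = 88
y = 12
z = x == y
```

Equality comparison returns bool

bool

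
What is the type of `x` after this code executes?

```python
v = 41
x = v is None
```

'is' comparison returns bool

bool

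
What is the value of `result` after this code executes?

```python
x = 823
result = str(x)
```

x = 823; result = '823'

'823'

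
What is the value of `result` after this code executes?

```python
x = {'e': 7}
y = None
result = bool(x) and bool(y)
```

x = {'e': 7}; y = None; result = False

False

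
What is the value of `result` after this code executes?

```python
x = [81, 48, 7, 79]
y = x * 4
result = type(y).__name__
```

x is list; y is list; result = 'list'

'list'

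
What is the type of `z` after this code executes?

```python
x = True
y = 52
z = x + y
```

bool + int = int (bool is subclass of int)

int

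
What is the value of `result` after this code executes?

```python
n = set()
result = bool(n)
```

n = set(); result = False

False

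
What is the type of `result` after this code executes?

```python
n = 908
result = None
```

None has type NoneType

NoneType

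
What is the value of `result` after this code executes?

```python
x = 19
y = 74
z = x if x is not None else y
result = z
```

x = 19; y = 74; z = 19; result = 19

19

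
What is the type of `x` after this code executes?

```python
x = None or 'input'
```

'or' with None returns the other truthy value (str)

str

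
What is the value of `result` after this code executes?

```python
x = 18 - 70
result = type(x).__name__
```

x is int; result = 'int'

'int'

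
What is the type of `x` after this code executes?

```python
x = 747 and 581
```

'and' with truthy values returns last operand (int)

int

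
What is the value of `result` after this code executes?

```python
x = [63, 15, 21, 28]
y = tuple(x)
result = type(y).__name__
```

x is list; y is tuple; result = 'tuple'

'tuple'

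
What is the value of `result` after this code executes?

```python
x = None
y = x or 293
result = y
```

x = None; y = 293; result = 293

293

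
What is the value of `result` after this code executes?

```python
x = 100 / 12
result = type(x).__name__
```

x is float; result = 'float'

'float'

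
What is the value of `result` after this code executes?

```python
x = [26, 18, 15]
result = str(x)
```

x = [26, 18, 15]; result = '[26, 18, 15]'

'[26, 18, 15]'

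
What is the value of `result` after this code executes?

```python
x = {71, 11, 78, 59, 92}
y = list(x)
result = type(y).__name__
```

x is set; y is list; result = 'list'

'list'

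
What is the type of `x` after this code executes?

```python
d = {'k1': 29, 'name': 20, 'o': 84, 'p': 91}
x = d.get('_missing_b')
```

dict.get() returns None when key not found

NoneType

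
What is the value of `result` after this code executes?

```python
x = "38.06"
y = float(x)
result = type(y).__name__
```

x is str; y is float; result = 'float'

'float'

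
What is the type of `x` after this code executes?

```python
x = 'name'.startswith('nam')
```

str.startswith() returns bool

bool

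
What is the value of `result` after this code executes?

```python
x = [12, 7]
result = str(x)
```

x = [12, 7]; result = '[12, 7]'

'[12, 7]'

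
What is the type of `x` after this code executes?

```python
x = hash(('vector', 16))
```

hash() returns int

int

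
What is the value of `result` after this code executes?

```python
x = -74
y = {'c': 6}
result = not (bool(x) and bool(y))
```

x = -74; y = {'c': 6}; result = False

False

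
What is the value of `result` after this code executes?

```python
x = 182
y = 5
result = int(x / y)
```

x = 182; y = 5; result = 36

36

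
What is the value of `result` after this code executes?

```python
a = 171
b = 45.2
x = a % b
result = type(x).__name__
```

a is int; b is float; x is float; result = 'float'

'float'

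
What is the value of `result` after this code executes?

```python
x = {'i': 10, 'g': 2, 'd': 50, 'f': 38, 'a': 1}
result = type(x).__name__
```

x is dict; result = 'dict'

'dict'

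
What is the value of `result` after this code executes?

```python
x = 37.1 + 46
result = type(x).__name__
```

x is float; result = 'float'

'float'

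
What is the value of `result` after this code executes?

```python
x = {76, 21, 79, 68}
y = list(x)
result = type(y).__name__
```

x is set; y is list; result = 'list'

'list'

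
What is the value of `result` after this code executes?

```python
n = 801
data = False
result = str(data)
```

n = 801; data = False; result = 'False'

'False'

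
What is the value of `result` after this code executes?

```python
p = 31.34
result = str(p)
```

p = 31.34; result = '31.34'

'31.34'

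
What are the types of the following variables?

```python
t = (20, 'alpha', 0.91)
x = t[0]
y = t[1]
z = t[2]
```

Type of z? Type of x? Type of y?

tuple[2] is float; tuple[0] is int; tuple[1] is str

float, int, str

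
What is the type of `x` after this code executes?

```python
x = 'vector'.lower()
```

str.lower() returns str

str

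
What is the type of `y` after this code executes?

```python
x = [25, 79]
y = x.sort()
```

list.sort() returns None (mutates in place)

NoneType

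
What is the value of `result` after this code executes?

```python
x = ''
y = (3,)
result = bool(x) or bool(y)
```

x = ''; y = (3,); result = True

True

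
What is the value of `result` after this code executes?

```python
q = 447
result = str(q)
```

q = 447; result = '447'

'447'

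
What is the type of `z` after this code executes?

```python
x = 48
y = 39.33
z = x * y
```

int * float = float

float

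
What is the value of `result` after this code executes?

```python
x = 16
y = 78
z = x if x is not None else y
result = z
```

x = 16; y = 78; z = 16; result = 16

16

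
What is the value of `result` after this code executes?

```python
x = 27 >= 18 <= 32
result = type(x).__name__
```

x is bool; result = 'bool'

'bool'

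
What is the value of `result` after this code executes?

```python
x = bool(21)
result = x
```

x = True; result = True

True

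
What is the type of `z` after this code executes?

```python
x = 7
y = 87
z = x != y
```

Comparison returns bool

bool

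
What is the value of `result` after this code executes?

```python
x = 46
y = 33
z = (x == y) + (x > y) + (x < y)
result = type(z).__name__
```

x is int; y is int; z is int; result = 'int'

'int'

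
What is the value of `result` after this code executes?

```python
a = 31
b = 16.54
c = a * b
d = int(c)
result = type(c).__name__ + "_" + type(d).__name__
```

a is int; b is float; c is float; d is int; result = 'float_int'

'float_int'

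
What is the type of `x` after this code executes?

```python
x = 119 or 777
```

'or' returns first truthy value (int)

int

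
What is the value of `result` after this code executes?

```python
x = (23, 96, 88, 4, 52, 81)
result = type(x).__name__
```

x is tuple; result = 'tuple'

'tuple'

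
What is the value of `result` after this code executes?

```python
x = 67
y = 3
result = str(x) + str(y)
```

x = 67; y = 3; result = '673'

'673'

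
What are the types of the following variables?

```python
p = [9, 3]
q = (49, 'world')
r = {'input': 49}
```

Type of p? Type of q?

p is assigned a list literal (square brackets); q is assigned a tuple (parenthesized, comma-separated values)

list, tuple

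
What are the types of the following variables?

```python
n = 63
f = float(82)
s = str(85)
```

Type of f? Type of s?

f is assigned the result of calling float(), which returns a float; s is assigned the result of calling str(), which returns a str

float, str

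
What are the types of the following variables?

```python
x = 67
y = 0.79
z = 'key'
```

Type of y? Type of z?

y is assigned a number with a decimal point, so it is a float; z is assigned a quoted string literal, so it is a str

float, str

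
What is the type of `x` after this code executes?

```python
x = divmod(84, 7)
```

divmod() returns tuple of (quotient, remainder)

tuple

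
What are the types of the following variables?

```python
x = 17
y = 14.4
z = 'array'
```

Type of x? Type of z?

x is assigned a bare integer (no decimal point), so it is an int; z is assigned a quoted string literal, so it is a str

int, str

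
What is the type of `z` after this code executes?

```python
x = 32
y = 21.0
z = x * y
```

int * float = float

float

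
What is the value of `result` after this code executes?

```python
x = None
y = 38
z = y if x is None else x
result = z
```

x = None; y = 38; z = 38; result = 38

38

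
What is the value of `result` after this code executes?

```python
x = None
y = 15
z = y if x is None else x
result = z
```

x = None; y = 15; z = 15; result = 15

15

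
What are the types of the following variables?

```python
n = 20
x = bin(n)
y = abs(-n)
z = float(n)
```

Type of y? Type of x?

abs() of int returns int; bin() returns str

int, str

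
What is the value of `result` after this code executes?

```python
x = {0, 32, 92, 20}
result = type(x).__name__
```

x is set; result = 'set'

'set'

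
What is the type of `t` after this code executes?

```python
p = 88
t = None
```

None has type NoneType

NoneType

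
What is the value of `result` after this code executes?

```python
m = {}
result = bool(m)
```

m = {}; result = False

False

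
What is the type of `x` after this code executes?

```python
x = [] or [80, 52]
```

'or' returns first truthy value (list)

list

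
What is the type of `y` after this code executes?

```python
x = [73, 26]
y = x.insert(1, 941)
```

list.insert() returns None

NoneType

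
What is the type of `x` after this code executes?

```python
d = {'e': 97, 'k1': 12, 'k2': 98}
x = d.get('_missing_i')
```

dict.get() returns None when key not found

NoneType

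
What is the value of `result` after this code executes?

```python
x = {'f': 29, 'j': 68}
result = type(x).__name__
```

x is dict; result = 'dict'

'dict'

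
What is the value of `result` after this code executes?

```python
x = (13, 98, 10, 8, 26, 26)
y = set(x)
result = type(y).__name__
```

x is tuple; y is set; result = 'set'

'set'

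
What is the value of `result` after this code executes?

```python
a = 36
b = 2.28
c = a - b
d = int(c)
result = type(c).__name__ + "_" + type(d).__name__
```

a is int; b is float; c is float; d is int; result = 'float_int'

'float_int'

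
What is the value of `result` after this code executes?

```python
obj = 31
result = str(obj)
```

obj = 31; result = '31'

'31'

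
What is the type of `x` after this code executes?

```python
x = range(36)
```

range() returns a range object

range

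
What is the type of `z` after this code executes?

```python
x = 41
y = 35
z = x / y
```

int / int = float

float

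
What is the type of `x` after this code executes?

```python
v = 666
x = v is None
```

'is' comparison returns bool

bool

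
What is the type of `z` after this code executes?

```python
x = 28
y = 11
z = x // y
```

int // int = int

int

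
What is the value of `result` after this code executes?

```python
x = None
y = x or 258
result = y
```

x = None; y = 258; result = 258

258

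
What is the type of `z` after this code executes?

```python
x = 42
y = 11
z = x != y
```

Comparison returns bool

bool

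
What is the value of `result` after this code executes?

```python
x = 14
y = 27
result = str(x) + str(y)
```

x = 14; y = 27; result = '1427'

'1427'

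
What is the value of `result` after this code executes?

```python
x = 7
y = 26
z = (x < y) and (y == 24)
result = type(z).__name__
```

x is int; y is int; z is bool; result = 'bool'

'bool'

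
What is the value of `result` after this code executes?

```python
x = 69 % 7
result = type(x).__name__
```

x is int; result = 'int'

'int'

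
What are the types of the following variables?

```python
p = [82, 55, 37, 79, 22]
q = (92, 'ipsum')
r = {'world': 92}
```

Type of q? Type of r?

q is assigned a tuple (parenthesized, comma-separated values); r is assigned a dict literal ({key: value})

tuple, dict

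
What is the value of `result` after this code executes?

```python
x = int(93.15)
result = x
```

x = 93; result = 93

93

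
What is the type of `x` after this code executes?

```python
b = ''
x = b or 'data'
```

'or' returns first truthy value (str)

str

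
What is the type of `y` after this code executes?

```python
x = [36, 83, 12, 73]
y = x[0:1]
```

Slicing a list returns a list

list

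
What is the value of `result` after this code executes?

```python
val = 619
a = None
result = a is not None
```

val = 619; a = None; result = False

False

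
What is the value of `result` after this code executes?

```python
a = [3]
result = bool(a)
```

a = [3]; result = True

True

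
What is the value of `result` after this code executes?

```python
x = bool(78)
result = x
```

x = True; result = True

True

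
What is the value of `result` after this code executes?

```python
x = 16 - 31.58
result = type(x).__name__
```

x is float; result = 'float'

'float'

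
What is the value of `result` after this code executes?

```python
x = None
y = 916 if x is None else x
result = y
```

x = None; y = 916; result = 916

916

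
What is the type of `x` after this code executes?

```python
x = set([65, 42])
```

set() constructor returns set

set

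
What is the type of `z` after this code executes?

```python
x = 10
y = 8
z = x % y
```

int % int = int

int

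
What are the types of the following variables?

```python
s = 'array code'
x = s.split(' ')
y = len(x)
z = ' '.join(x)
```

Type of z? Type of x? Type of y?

str.join() returns str; str.split() returns list; len() returns int

str, list, int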